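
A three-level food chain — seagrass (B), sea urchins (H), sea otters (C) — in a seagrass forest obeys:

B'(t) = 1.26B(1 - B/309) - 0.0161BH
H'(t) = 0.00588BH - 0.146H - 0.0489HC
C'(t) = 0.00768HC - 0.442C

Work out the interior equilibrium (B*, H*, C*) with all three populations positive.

B* ≈ 81.8, H* ≈ 57.6, C* ≈ 6.85

From dC/dt = 0: 0.00768H* = 0.442, so H* = 57.6.
From dB/dt = 0: 1.26(1 - B*/309) = 0.0161·57.6, giving B* = 309·(1 - 0.735) = 81.8.
From dH/dt = 0: 0.00588·81.8 - 0.146 = 0.0489C*, so C* = 0.335/0.0489 = 6.85.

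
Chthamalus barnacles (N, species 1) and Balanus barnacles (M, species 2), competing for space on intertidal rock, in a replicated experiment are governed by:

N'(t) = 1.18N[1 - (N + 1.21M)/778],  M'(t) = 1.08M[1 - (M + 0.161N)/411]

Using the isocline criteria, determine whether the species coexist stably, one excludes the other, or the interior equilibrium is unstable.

Compare the nullcline intercepts: K1/α12 = 778/1.21 = 643 > K2 = 411; K2/α21 = 411/0.161 = 2550 > K1 = 778.
Since both inequalities hold, each species can invade when rare, so the interior equilibrium is stable.

stable coexistence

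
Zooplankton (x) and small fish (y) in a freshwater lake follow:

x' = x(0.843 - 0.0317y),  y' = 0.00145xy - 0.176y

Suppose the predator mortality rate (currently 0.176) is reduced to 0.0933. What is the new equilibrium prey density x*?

At the interior fixed point, setting dy/dt = 0 with y > 0 fixes x* = (predator death rate)/(xy coefficient) — independent of the other coefficients.
With the change, x* = 0.0933/0.00145 = 64.3; it falls from 121.

x* ≈ 64.3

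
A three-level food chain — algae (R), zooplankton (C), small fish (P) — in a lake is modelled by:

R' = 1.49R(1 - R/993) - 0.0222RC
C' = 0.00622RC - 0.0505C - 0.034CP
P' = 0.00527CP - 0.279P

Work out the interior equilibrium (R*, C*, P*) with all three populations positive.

R* ≈ 210, C* ≈ 52.9, P* ≈ 36.9

From dP/dt = 0: 0.00527C* = 0.279, so C* = 52.9.
From dR/dt = 0: 1.49(1 - R*/993) = 0.0222·52.9, giving R* = 993·(1 - 0.789) = 210.
From dC/dt = 0: 0.00622·210 - 0.0505 = 0.034P*, so P* = 1.25/0.034 = 36.9.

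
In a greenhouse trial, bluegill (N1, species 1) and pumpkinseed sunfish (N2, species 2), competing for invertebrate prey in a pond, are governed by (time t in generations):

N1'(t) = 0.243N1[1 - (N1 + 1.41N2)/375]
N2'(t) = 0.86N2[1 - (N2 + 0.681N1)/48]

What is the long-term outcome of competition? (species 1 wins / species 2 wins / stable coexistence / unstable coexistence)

species 1 excludes species 2

Compare the nullcline intercepts: K1/α12 = 375/1.41 = 266 > K2 = 48; K2/α21 = 48/0.681 = 70.5 < K1 = 375.
Since the inequalities point opposite ways, species 1 can invade but species 2 cannot.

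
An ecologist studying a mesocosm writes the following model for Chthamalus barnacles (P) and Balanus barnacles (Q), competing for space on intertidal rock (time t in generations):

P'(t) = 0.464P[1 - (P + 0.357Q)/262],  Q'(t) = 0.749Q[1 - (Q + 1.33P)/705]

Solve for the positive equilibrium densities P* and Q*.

Setting both brackets to zero gives the nullclines P + 0.357Q = 262 and 1.33P + Q = 705.
Substituting Q = 705 - 1.33P into the first: P(1 - 0.357·1.33) = 262 - 0.357·705.
So P* = 10.3/0.525 = 19.6, and then Q* = 705 - 1.33·19.6 = 679.

P* ≈ 19.6, Q* ≈ 679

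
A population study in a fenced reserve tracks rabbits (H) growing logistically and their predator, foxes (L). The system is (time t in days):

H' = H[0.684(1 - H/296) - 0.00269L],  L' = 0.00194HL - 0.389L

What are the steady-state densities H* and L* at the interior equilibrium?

From dL/dt = 0 with L > 0: 0.00194H* = 0.389, so H* = 201.
Substitute into dH/dt = 0: 0.684(1 - 201/296) = 0.00269L*.
The bracket is 0.323, giving L* = 0.221/0.00269 = 82.

H* ≈ 201, L* ≈ 82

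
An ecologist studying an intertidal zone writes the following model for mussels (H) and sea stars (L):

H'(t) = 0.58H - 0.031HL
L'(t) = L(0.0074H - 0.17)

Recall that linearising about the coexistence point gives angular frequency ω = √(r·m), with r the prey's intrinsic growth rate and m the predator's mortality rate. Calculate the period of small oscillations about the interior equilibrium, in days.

Here r = 0.58 and m = 0.17, so r·m = 0.0986.
ω = √0.0986 = 0.314 per day, hence T = 2π/ω ≈ 20 days.

T ≈ 20 days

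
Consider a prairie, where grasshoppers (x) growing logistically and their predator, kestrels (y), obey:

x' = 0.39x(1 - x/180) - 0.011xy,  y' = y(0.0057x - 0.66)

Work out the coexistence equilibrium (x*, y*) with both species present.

x* ≈ 116, y* ≈ 12.6

From dy/dt = 0 with y > 0: 0.0057x* = 0.66, so x* = 116.
Substitute into dx/dt = 0: 0.39(1 - 116/180) = 0.011y*.
The bracket is 0.357, giving y* = 0.139/0.011 = 12.6.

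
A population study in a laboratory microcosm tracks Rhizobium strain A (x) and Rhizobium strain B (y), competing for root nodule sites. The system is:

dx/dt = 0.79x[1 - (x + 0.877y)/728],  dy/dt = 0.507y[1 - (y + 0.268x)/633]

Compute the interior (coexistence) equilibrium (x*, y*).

Setting both brackets to zero gives the nullclines x + 0.877y = 728 and 0.268x + y = 633.
Substituting y = 633 - 0.268x into the first: x(1 - 0.877·0.268) = 728 - 0.877·633.
So x* = 173/0.765 = 226, and then y* = 633 - 0.268·226 = 572.

x* ≈ 226, y* ≈ 572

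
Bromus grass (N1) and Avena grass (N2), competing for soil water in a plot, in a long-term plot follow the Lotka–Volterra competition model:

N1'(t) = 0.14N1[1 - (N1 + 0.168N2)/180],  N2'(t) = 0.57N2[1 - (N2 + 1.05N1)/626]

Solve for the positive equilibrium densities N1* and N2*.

N1* ≈ 90.9, N2* ≈ 531

Setting both brackets to zero gives the nullclines N1 + 0.168N2 = 180 and 1.05N1 + N2 = 626.
Substituting N2 = 626 - 1.05N1 into the first: N1(1 - 0.168·1.05) = 180 - 0.168·626.
So N1* = 74.8/0.824 = 90.9, and then N2* = 626 - 1.05·90.9 = 531.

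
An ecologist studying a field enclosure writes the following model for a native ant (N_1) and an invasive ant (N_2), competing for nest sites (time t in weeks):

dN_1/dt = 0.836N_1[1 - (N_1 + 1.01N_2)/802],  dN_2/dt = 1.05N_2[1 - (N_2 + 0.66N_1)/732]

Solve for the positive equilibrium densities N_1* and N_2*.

Setting both brackets to zero gives the nullclines N_1 + 1.01N_2 = 802 and 0.66N_1 + N_2 = 732.
Substituting N_2 = 732 - 0.66N_1 into the first: N_1(1 - 1.01·0.66) = 802 - 1.01·732.
So N_1* = 62.7/0.333 = 188, and then N_2* = 732 - 0.66·188 = 608.

N_1* ≈ 188, N_2* ≈ 608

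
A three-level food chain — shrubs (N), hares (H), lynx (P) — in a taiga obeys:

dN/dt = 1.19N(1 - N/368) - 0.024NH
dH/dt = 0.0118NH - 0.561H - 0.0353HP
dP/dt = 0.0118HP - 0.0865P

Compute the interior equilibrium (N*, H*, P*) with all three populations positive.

N* ≈ 314, H* ≈ 7.33, P* ≈ 88.9

From dP/dt = 0: 0.0118H* = 0.0865, so H* = 7.33.
From dN/dt = 0: 1.19(1 - N*/368) = 0.024·7.33, giving N* = 368·(1 - 0.148) = 314.
From dH/dt = 0: 0.0118·314 - 0.561 = 0.0353P*, so P* = 3.14/0.0353 = 88.9.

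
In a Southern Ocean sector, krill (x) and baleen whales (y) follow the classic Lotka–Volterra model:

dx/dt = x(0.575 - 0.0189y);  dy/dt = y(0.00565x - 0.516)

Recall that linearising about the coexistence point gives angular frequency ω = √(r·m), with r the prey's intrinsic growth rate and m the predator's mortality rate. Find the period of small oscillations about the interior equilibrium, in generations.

Here r = 0.575 and m = 0.516, so r·m = 0.297.
ω = √0.297 = 0.545 per generation, hence T = 2π/ω ≈ 11.5 generations.

T ≈ 11.5 generations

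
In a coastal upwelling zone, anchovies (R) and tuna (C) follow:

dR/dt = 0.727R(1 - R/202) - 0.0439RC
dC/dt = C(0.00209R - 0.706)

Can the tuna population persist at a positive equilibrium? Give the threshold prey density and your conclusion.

Threshold R = 338; K < 338, so no, the predator goes extinct.

The predator equation gives dC/dt > 0 only when R > 0.706/0.00209 = 338.
Without the predator, R → K = 202. Since 202 < 338, the predator cannot invade.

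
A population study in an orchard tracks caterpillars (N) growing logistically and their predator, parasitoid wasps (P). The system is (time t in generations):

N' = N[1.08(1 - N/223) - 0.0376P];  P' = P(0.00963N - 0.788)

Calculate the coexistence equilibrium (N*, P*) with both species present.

From dP/dt = 0 with P > 0: 0.00963N* = 0.788, so N* = 81.8.
Substitute into dN/dt = 0: 1.08(1 - 81.8/223) = 0.0376P*.
The bracket is 0.633, giving P* = 0.684/0.0376 = 18.2.

N* ≈ 81.8, P* ≈ 18.2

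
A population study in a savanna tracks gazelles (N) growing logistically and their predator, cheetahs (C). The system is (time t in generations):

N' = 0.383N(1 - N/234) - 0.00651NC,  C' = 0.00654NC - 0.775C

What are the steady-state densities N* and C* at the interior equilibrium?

N* ≈ 119, C* ≈ 29

From dC/dt = 0 with C > 0: 0.00654N* = 0.775, so N* = 119.
Substitute into dN/dt = 0: 0.383(1 - 119/234) = 0.00651C*.
The bracket is 0.494, giving C* = 0.189/0.00651 = 29.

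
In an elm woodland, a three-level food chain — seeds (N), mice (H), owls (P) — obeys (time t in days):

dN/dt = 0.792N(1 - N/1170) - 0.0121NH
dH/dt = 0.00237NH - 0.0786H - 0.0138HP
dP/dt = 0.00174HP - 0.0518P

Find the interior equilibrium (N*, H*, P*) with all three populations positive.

N* ≈ 638, H* ≈ 29.8, P* ≈ 104

From dP/dt = 0: 0.00174H* = 0.0518, so H* = 29.8.
From dN/dt = 0: 0.792(1 - N*/1170) = 0.0121·29.8, giving N* = 1170·(1 - 0.455) = 638.
From dH/dt = 0: 0.00237·638 - 0.0786 = 0.0138P*, so P* = 1.43/0.0138 = 104.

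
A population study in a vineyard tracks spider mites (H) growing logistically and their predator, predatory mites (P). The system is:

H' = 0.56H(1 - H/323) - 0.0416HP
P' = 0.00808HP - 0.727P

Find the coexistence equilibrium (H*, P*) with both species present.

H* ≈ 90, P* ≈ 9.71

From dP/dt = 0 with P > 0: 0.00808H* = 0.727, so H* = 90.
Substitute into dH/dt = 0: 0.56(1 - 90/323) = 0.0416P*.
The bracket is 0.721, giving P* = 0.404/0.0416 = 9.71.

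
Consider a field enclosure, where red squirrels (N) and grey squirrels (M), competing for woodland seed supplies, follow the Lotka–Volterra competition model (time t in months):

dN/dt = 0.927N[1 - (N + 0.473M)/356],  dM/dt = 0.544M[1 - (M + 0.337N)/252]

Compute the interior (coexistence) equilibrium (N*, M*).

N* ≈ 282, M* ≈ 157

Setting both brackets to zero gives the nullclines N + 0.473M = 356 and 0.337N + M = 252.
Substituting M = 252 - 0.337N into the first: N(1 - 0.473·0.337) = 356 - 0.473·252.
So N* = 237/0.841 = 282, and then M* = 252 - 0.337·282 = 157.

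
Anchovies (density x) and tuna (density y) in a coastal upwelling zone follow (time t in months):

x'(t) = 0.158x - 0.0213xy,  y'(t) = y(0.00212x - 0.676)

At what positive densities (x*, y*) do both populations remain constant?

x* ≈ 319, y* ≈ 7.42

Set dy/dt = 0 with y > 0: 0.00212x - 0.676 = 0, so x* = 0.676/0.00212 = 319.
Set dx/dt = 0 with x > 0: 0.158 - 0.0213y = 0, so y* = 0.158/0.0213 = 7.42.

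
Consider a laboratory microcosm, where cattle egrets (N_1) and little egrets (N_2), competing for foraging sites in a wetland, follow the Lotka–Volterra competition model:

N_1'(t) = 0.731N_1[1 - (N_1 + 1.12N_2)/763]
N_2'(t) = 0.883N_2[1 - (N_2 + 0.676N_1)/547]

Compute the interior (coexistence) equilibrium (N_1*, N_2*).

Setting both brackets to zero gives the nullclines N_1 + 1.12N_2 = 763 and 0.676N_1 + N_2 = 547.
Substituting N_2 = 547 - 0.676N_1 into the first: N_1(1 - 1.12·0.676) = 763 - 1.12·547.
So N_1* = 150/0.243 = 619, and then N_2* = 547 - 0.676·619 = 129.

N_1* ≈ 619, N_2* ≈ 129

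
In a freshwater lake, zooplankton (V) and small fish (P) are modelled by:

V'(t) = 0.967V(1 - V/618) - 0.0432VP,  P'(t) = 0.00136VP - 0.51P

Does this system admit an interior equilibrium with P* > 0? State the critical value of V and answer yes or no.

Threshold V = 375; K > 375, so yes, the predator persists.

The predator equation gives dP/dt > 0 only when V > 0.51/0.00136 = 375.
Without the predator, V → K = 618. Since 618 > 375, the predator can invade and persist.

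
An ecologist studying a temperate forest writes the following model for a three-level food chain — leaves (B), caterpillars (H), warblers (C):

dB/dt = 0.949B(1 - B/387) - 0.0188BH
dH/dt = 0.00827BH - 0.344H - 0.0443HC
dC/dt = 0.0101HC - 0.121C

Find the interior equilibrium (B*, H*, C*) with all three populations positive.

From dC/dt = 0: 0.0101H* = 0.121, so H* = 12.
From dB/dt = 0: 0.949(1 - B*/387) = 0.0188·12, giving B* = 387·(1 - 0.237) = 295.
From dH/dt = 0: 0.00827·295 - 0.344 = 0.0443C*, so C* = 2.1/0.0443 = 47.3.

B* ≈ 295, H* ≈ 12, C* ≈ 47.3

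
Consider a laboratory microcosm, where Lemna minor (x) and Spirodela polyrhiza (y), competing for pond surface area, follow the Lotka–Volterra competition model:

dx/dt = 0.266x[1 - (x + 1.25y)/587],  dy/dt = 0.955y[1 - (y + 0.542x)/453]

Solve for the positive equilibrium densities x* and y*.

Setting both brackets to zero gives the nullclines x + 1.25y = 587 and 0.542x + y = 453.
Substituting y = 453 - 0.542x into the first: x(1 - 1.25·0.542) = 587 - 1.25·453.
So x* = 20.8/0.323 = 64.3, and then y* = 453 - 0.542·64.3 = 418.

x* ≈ 64.3, y* ≈ 418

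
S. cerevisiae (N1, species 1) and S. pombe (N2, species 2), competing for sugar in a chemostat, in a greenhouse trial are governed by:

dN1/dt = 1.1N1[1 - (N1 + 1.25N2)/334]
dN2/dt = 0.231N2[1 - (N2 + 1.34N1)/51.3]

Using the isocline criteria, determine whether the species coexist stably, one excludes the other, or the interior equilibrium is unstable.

species 1 excludes species 2

Compare the nullcline intercepts: K1/α12 = 334/1.25 = 267 > K2 = 51.3; K2/α21 = 51.3/1.34 = 38.3 < K1 = 334.
Since the inequalities point opposite ways, species 1 can invade but species 2 cannot.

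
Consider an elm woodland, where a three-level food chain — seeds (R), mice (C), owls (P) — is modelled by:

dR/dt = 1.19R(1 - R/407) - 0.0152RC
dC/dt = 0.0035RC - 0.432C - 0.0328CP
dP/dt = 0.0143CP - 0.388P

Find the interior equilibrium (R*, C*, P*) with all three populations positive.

R* ≈ 266, C* ≈ 27.1, P* ≈ 15.2

From dP/dt = 0: 0.0143C* = 0.388, so C* = 27.1.
From dR/dt = 0: 1.19(1 - R*/407) = 0.0152·27.1, giving R* = 407·(1 - 0.347) = 266.
From dC/dt = 0: 0.0035·266 - 0.432 = 0.0328P*, so P* = 0.499/0.0328 = 15.2.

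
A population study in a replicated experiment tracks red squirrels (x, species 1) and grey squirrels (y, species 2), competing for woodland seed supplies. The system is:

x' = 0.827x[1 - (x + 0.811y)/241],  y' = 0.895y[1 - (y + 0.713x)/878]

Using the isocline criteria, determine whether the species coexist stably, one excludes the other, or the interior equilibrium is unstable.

species 2 excludes species 1

Compare the nullcline intercepts: K1/α12 = 241/0.811 = 297 < K2 = 878; K2/α21 = 878/0.713 = 1230 > K1 = 241.
Since the inequalities point opposite ways, species 2 can invade but species 1 cannot.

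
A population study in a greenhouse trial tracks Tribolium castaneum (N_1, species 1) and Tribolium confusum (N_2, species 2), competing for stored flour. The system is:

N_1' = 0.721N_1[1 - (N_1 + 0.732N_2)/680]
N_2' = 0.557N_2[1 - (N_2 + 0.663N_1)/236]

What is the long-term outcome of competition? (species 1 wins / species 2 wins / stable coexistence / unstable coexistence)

Compare the nullcline intercepts: K1/α12 = 680/0.732 = 929 > K2 = 236; K2/α21 = 236/0.663 = 356 < K1 = 680.
Since the inequalities point opposite ways, species 1 can invade but species 2 cannot.

species 1 excludes species 2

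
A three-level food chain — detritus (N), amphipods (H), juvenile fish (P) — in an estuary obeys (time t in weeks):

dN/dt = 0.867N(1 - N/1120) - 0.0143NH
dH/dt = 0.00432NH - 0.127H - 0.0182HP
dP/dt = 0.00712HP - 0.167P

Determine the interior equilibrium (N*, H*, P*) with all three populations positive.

From dP/dt = 0: 0.00712H* = 0.167, so H* = 23.5.
From dN/dt = 0: 0.867(1 - N*/1120) = 0.0143·23.5, giving N* = 1120·(1 - 0.387) = 687.
From dH/dt = 0: 0.00432·687 - 0.127 = 0.0182P*, so P* = 2.84/0.0182 = 156.

N* ≈ 687, H* ≈ 23.5, P* ≈ 156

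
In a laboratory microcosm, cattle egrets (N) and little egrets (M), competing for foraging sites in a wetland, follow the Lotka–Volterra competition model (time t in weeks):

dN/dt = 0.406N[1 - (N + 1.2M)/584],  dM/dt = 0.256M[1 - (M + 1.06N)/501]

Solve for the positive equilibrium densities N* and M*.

N* ≈ 63.2, M* ≈ 434

Setting both brackets to zero gives the nullclines N + 1.2M = 584 and 1.06N + M = 501.
Substituting M = 501 - 1.06N into the first: N(1 - 1.2·1.06) = 584 - 1.2·501.
So N* = -17.2/-0.272 = 63.2, and then M* = 501 - 1.06·63.2 = 434.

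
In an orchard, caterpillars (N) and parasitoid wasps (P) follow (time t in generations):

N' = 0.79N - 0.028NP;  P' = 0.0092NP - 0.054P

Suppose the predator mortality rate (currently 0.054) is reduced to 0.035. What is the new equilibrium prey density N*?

At the interior fixed point, setting dP/dt = 0 with P > 0 fixes N* = (predator death rate)/(NP coefficient) — independent of the other coefficients.
With the change, N* = 0.035/0.0092 = 3.8; it falls from 5.87.

N* ≈ 3.8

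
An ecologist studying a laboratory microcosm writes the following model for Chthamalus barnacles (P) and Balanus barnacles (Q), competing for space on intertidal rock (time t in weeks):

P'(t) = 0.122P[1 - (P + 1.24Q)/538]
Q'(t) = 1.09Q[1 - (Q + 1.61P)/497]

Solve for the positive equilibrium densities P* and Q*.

P* ≈ 78.6, Q* ≈ 371

Setting both brackets to zero gives the nullclines P + 1.24Q = 538 and 1.61P + Q = 497.
Substituting Q = 497 - 1.61P into the first: P(1 - 1.24·1.61) = 538 - 1.24·497.
So P* = -78.3/-0.996 = 78.6, and then Q* = 497 - 1.61·78.6 = 371.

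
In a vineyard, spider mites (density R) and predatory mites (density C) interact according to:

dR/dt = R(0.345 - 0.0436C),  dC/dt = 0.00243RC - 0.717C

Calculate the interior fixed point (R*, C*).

Set dC/dt = 0 with C > 0: 0.00243R - 0.717 = 0, so R* = 0.717/0.00243 = 295.
Set dR/dt = 0 with R > 0: 0.345 - 0.0436C = 0, so C* = 0.345/0.0436 = 7.91.

R* ≈ 295, C* ≈ 7.91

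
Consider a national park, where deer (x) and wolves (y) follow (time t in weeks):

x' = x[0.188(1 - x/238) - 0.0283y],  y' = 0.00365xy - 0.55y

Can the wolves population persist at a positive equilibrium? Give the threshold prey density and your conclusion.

The predator equation gives dy/dt > 0 only when x > 0.55/0.00365 = 151.
Without the predator, x → K = 238. Since 238 > 151, the predator can invade and persist.

Threshold x = 151; K > 151, so yes, the predator persists.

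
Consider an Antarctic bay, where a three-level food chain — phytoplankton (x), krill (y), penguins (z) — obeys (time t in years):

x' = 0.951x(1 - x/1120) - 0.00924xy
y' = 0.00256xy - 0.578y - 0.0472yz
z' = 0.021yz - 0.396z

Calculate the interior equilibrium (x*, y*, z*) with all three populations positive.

From dz/dt = 0: 0.021y* = 0.396, so y* = 18.9.
From dx/dt = 0: 0.951(1 - x*/1120) = 0.00924·18.9, giving x* = 1120·(1 - 0.183) = 915.
From dy/dt = 0: 0.00256·915 - 0.578 = 0.0472z*, so z* = 1.76/0.0472 = 37.4.

x* ≈ 915, y* ≈ 18.9, z* ≈ 37.4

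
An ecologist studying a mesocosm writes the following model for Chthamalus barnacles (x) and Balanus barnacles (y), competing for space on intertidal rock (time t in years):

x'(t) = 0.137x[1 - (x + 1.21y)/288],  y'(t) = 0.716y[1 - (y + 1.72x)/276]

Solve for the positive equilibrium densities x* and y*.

x* ≈ 42.5, y* ≈ 203

Setting both brackets to zero gives the nullclines x + 1.21y = 288 and 1.72x + y = 276.
Substituting y = 276 - 1.72x into the first: x(1 - 1.21·1.72) = 288 - 1.21·276.
So x* = -46/-1.08 = 42.5, and then y* = 276 - 1.72·42.5 = 203.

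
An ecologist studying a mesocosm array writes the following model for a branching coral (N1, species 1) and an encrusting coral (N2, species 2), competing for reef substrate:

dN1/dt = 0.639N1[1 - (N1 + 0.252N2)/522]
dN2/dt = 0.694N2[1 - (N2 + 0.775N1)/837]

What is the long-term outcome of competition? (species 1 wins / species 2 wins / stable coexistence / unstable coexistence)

stable coexistence

Compare the nullcline intercepts: K1/α12 = 522/0.252 = 2070 > K2 = 837; K2/α21 = 837/0.775 = 1080 > K1 = 522.
Since both inequalities hold, each species can invade when rare, so the interior equilibrium is stable.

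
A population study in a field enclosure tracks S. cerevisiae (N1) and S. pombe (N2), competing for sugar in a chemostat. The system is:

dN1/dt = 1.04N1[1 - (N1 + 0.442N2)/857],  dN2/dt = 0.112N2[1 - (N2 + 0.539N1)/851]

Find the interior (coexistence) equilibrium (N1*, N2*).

N1* ≈ 631, N2* ≈ 511

Setting both brackets to zero gives the nullclines N1 + 0.442N2 = 857 and 0.539N1 + N2 = 851.
Substituting N2 = 851 - 0.539N1 into the first: N1(1 - 0.442·0.539) = 857 - 0.442·851.
So N1* = 481/0.762 = 631, and then N2* = 851 - 0.539·631 = 511.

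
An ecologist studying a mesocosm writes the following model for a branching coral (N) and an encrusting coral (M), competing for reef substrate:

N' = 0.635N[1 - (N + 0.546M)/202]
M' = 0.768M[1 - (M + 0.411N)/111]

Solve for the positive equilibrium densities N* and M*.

N* ≈ 182, M* ≈ 36.1

Setting both brackets to zero gives the nullclines N + 0.546M = 202 and 0.411N + M = 111.
Substituting M = 111 - 0.411N into the first: N(1 - 0.546·0.411) = 202 - 0.546·111.
So N* = 141/0.776 = 182, and then M* = 111 - 0.411·182 = 36.1.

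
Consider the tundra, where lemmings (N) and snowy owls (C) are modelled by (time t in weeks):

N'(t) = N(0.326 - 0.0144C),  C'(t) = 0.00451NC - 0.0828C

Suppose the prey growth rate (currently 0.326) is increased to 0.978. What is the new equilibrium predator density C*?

C* ≈ 67.9

At the interior fixed point, setting dN/dt = 0 with N > 0 fixes C* = (prey growth rate)/(NC coefficient) — independent of the other coefficients.
With the change, C* = 0.978/0.0144 = 67.9; it rises from 22.6.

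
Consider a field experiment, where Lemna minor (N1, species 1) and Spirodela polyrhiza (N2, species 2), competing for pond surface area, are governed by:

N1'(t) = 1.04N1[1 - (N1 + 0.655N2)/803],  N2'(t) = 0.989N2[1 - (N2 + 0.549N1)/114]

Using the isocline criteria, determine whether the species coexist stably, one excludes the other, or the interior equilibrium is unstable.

species 1 excludes species 2

Compare the nullcline intercepts: K1/α12 = 803/0.655 = 1230 > K2 = 114; K2/α21 = 114/0.549 = 208 < K1 = 803.
Since the inequalities point opposite ways, species 1 can invade but species 2 cannot.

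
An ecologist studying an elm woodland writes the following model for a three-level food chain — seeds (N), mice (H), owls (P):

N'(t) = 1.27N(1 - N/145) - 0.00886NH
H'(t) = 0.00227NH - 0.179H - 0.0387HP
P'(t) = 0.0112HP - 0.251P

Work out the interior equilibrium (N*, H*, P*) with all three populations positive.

From dP/dt = 0: 0.0112H* = 0.251, so H* = 22.4.
From dN/dt = 0: 1.27(1 - N*/145) = 0.00886·22.4, giving N* = 145·(1 - 0.156) = 122.
From dH/dt = 0: 0.00227·122 - 0.179 = 0.0387P*, so P* = 0.0987/0.0387 = 2.55.

N* ≈ 122, H* ≈ 22.4, P* ≈ 2.55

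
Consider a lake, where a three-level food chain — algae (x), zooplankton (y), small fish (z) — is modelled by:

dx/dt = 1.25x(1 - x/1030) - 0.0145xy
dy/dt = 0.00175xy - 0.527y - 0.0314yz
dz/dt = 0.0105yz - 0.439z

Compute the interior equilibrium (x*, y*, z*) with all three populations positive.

x* ≈ 530, y* ≈ 41.8, z* ≈ 12.8

From dz/dt = 0: 0.0105y* = 0.439, so y* = 41.8.
From dx/dt = 0: 1.25(1 - x*/1030) = 0.0145·41.8, giving x* = 1030·(1 - 0.485) = 530.
From dy/dt = 0: 0.00175·530 - 0.527 = 0.0314z*, so z* = 0.401/0.0314 = 12.8.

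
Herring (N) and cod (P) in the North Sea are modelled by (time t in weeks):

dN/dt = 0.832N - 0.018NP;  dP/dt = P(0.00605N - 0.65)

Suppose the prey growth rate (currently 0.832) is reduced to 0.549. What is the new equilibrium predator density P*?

P* ≈ 30.5

At the interior fixed point, setting dN/dt = 0 with N > 0 fixes P* = (prey growth rate)/(NP coefficient) — independent of the other coefficients.
With the change, P* = 0.549/0.018 = 30.5; it falls from 46.2.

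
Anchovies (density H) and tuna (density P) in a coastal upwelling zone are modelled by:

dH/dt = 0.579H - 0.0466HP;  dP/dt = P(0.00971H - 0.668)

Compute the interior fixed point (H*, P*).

H* ≈ 68.8, P* ≈ 12.4

Set dP/dt = 0 with P > 0: 0.00971H - 0.668 = 0, so H* = 0.668/0.00971 = 68.8.
Set dH/dt = 0 with H > 0: 0.579 - 0.0466P = 0, so P* = 0.579/0.0466 = 12.4.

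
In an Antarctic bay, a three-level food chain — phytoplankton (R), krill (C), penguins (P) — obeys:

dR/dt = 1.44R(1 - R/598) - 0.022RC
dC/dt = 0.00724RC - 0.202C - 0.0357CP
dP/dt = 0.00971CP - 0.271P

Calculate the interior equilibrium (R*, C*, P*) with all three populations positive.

R* ≈ 343, C* ≈ 27.9, P* ≈ 63.9

From dP/dt = 0: 0.00971C* = 0.271, so C* = 27.9.
From dR/dt = 0: 1.44(1 - R*/598) = 0.022·27.9, giving R* = 598·(1 - 0.426) = 343.
From dC/dt = 0: 0.00724·343 - 0.202 = 0.0357P*, so P* = 2.28/0.0357 = 63.9.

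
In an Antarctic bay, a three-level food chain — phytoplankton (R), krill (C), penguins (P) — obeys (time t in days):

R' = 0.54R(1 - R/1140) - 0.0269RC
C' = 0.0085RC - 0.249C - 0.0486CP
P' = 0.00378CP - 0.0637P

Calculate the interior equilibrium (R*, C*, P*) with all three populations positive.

R* ≈ 183, C* ≈ 16.9, P* ≈ 26.9

From dP/dt = 0: 0.00378C* = 0.0637, so C* = 16.9.
From dR/dt = 0: 0.54(1 - R*/1140) = 0.0269·16.9, giving R* = 1140·(1 - 0.839) = 183.
From dC/dt = 0: 0.0085·183 - 0.249 = 0.0486P*, so P* = 1.31/0.0486 = 26.9.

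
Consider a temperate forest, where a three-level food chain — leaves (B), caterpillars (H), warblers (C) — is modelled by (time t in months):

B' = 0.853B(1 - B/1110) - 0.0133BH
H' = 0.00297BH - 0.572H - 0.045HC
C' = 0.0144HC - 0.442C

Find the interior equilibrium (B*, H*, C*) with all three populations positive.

From dC/dt = 0: 0.0144H* = 0.442, so H* = 30.7.
From dB/dt = 0: 0.853(1 - B*/1110) = 0.0133·30.7, giving B* = 1110·(1 - 0.479) = 579.
From dH/dt = 0: 0.00297·579 - 0.572 = 0.045C*, so C* = 1.15/0.045 = 25.5.

B* ≈ 579, H* ≈ 30.7, C* ≈ 25.5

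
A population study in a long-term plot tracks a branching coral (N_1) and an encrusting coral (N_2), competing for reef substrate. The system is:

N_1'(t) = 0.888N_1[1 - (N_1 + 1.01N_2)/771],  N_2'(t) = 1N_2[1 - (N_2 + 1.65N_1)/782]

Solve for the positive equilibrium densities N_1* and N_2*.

N_1* ≈ 28.2, N_2* ≈ 735

Setting both brackets to zero gives the nullclines N_1 + 1.01N_2 = 771 and 1.65N_1 + N_2 = 782.
Substituting N_2 = 782 - 1.65N_1 into the first: N_1(1 - 1.01·1.65) = 771 - 1.01·782.
So N_1* = -18.8/-0.666 = 28.2, and then N_2* = 782 - 1.65·28.2 = 735.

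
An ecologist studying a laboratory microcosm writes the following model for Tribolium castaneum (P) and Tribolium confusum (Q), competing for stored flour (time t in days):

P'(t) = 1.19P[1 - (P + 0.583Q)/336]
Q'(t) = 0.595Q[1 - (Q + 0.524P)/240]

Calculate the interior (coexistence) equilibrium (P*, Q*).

Setting both brackets to zero gives the nullclines P + 0.583Q = 336 and 0.524P + Q = 240.
Substituting Q = 240 - 0.524P into the first: P(1 - 0.583·0.524) = 336 - 0.583·240.
So P* = 196/0.695 = 282, and then Q* = 240 - 0.524·282 = 92.1.

P* ≈ 282, Q* ≈ 92.1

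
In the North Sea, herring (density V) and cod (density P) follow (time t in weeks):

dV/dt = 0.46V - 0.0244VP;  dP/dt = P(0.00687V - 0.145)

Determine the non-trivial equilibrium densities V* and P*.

V* ≈ 21.1, P* ≈ 18.9

Set dP/dt = 0 with P > 0: 0.00687V - 0.145 = 0, so V* = 0.145/0.00687 = 21.1.
Set dV/dt = 0 with V > 0: 0.46 - 0.0244P = 0, so P* = 0.46/0.0244 = 18.9.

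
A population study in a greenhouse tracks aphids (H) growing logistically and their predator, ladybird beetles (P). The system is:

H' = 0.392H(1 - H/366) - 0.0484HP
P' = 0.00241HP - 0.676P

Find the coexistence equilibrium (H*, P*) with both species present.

H* ≈ 280, P* ≈ 1.89

From dP/dt = 0 with P > 0: 0.00241H* = 0.676, so H* = 280.
Substitute into dH/dt = 0: 0.392(1 - 280/366) = 0.0484P*.
The bracket is 0.234, giving P* = 0.0916/0.0484 = 1.89.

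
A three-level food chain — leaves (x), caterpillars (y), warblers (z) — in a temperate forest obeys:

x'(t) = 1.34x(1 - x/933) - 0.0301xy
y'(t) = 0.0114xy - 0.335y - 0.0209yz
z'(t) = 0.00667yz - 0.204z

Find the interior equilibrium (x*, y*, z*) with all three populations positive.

x* ≈ 292, y* ≈ 30.6, z* ≈ 143

From dz/dt = 0: 0.00667y* = 0.204, so y* = 30.6.
From dx/dt = 0: 1.34(1 - x*/933) = 0.0301·30.6, giving x* = 933·(1 - 0.687) = 292.
From dy/dt = 0: 0.0114·292 - 0.335 = 0.0209z*, so z* = 2.99/0.0209 = 143.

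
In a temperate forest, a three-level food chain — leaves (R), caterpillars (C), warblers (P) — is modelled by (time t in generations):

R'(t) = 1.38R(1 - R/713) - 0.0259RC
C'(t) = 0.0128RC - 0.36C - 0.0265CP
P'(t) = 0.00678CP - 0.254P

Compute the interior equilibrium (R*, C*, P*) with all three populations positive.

R* ≈ 212, C* ≈ 37.5, P* ≈ 88.7

From dP/dt = 0: 0.00678C* = 0.254, so C* = 37.5.
From dR/dt = 0: 1.38(1 - R*/713) = 0.0259·37.5, giving R* = 713·(1 - 0.703) = 212.
From dC/dt = 0: 0.0128·212 - 0.36 = 0.0265P*, so P* = 2.35/0.0265 = 88.7.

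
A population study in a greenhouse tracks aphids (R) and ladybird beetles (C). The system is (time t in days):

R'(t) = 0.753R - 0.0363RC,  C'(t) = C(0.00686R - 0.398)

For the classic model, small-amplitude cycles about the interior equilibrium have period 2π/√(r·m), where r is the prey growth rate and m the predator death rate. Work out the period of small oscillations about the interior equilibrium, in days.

T ≈ 11.5 days

Here r = 0.753 and m = 0.398, so r·m = 0.3.
ω = √0.3 = 0.547 per day, hence T = 2π/ω ≈ 11.5 days.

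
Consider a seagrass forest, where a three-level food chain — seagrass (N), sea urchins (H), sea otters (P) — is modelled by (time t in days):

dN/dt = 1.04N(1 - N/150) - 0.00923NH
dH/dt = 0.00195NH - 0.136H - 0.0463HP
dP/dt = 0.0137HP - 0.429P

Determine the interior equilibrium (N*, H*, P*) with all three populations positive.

From dP/dt = 0: 0.0137H* = 0.429, so H* = 31.3.
From dN/dt = 0: 1.04(1 - N*/150) = 0.00923·31.3, giving N* = 150·(1 - 0.278) = 108.
From dH/dt = 0: 0.00195·108 - 0.136 = 0.0463P*, so P* = 0.0752/0.0463 = 1.62.

N* ≈ 108, H* ≈ 31.3, P* ≈ 1.62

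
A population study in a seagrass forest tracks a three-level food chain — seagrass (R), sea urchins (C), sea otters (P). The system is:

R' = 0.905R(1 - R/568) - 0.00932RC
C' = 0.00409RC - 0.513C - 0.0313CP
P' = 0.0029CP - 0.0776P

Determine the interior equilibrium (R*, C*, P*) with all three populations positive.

R* ≈ 411, C* ≈ 26.8, P* ≈ 37.4

From dP/dt = 0: 0.0029C* = 0.0776, so C* = 26.8.
From dR/dt = 0: 0.905(1 - R*/568) = 0.00932·26.8, giving R* = 568·(1 - 0.276) = 411.
From dC/dt = 0: 0.00409·411 - 0.513 = 0.0313P*, so P* = 1.17/0.0313 = 37.4.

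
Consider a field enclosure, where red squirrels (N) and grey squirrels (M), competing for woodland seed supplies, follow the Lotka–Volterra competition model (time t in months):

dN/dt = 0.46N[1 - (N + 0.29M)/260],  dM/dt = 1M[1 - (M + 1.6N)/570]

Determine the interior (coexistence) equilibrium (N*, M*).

N* ≈ 177, M* ≈ 287

Setting both brackets to zero gives the nullclines N + 0.29M = 260 and 1.6N + M = 570.
Substituting M = 570 - 1.6N into the first: N(1 - 0.29·1.6) = 260 - 0.29·570.
So N* = 94.7/0.536 = 177, and then M* = 570 - 1.6·177 = 287.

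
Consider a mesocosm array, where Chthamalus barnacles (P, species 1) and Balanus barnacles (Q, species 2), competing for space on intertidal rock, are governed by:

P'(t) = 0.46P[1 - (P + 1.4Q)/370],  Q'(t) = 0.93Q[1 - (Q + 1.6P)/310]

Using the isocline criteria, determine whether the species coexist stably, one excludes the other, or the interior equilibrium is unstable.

Compare the nullcline intercepts: K1/α12 = 370/1.4 = 264 < K2 = 310; K2/α21 = 310/1.6 = 194 < K1 = 370.
Since both are reversed, neither can invade when rare; the interior point is a saddle.

unstable coexistence (outcome depends on initial conditions)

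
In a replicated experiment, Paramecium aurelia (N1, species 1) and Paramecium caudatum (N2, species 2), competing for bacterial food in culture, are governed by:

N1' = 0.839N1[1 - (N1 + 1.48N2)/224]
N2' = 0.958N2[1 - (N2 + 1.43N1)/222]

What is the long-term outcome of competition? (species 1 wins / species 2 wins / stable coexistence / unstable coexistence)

Compare the nullcline intercepts: K1/α12 = 224/1.48 = 151 < K2 = 222; K2/α21 = 222/1.43 = 155 < K1 = 224.
Since both are reversed, neither can invade when rare; the interior point is a saddle.

unstable coexistence (outcome depends on initial conditions)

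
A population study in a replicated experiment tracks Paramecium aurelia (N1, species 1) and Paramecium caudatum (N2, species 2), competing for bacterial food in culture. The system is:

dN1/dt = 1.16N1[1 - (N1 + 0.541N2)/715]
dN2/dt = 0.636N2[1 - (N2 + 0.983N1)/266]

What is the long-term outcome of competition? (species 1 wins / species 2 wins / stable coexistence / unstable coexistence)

Compare the nullcline intercepts: K1/α12 = 715/0.541 = 1320 > K2 = 266; K2/α21 = 266/0.983 = 271 < K1 = 715.
Since the inequalities point opposite ways, species 1 can invade but species 2 cannot.

species 1 excludes species 2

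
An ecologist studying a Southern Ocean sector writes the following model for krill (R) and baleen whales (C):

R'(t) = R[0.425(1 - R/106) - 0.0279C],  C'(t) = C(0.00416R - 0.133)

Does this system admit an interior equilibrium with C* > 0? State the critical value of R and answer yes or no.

Threshold R = 32; K > 32, so yes, the predator persists.

The predator equation gives dC/dt > 0 only when R > 0.133/0.00416 = 32.
Without the predator, R → K = 106. Since 106 > 32, the predator can invade and persist.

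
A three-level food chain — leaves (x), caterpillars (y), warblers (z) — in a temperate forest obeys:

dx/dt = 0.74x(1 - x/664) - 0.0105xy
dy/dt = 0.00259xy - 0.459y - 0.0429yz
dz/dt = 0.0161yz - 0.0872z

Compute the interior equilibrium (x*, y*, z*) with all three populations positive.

x* ≈ 613, y* ≈ 5.42, z* ≈ 26.3

From dz/dt = 0: 0.0161y* = 0.0872, so y* = 5.42.
From dx/dt = 0: 0.74(1 - x*/664) = 0.0105·5.42, giving x* = 664·(1 - 0.0769) = 613.
From dy/dt = 0: 0.00259·613 - 0.459 = 0.0429z*, so z* = 1.13/0.0429 = 26.3.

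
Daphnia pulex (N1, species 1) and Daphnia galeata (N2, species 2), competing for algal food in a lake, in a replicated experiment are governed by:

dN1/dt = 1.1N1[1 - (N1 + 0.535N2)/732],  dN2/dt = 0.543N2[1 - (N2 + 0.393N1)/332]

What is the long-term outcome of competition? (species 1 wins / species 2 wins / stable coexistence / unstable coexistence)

Compare the nullcline intercepts: K1/α12 = 732/0.535 = 1370 > K2 = 332; K2/α21 = 332/0.393 = 845 > K1 = 732.
Since both inequalities hold, each species can invade when rare, so the interior equilibrium is stable.

stable coexistence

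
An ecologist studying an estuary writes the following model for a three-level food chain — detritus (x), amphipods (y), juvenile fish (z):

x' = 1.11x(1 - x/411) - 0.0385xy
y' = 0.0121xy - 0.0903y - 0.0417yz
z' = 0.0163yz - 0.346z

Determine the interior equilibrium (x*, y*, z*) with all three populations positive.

From dz/dt = 0: 0.0163y* = 0.346, so y* = 21.2.
From dx/dt = 0: 1.11(1 - x*/411) = 0.0385·21.2, giving x* = 411·(1 - 0.736) = 108.
From dy/dt = 0: 0.0121·108 - 0.0903 = 0.0417z*, so z* = 1.22/0.0417 = 29.3.

x* ≈ 108, y* ≈ 21.2, z* ≈ 29.3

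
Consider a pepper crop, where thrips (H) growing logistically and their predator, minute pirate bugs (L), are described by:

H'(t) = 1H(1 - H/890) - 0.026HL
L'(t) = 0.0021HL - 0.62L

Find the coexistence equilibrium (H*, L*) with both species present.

H* ≈ 295, L* ≈ 25.7

From dL/dt = 0 with L > 0: 0.0021H* = 0.62, so H* = 295.
Substitute into dH/dt = 0: 1(1 - 295/890) = 0.026L*.
The bracket is 0.668, giving L* = 0.668/0.026 = 25.7.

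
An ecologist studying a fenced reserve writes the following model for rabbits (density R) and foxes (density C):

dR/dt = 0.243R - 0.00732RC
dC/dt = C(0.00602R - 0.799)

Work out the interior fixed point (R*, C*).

R* ≈ 133, C* ≈ 33.2

Set dC/dt = 0 with C > 0: 0.00602R - 0.799 = 0, so R* = 0.799/0.00602 = 133.
Set dR/dt = 0 with R > 0: 0.243 - 0.00732C = 0, so C* = 0.243/0.00732 = 33.2.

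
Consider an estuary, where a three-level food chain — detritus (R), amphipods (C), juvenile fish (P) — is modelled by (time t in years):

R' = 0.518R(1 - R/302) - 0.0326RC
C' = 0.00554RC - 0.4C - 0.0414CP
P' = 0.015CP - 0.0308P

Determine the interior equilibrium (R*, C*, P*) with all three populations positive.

From dP/dt = 0: 0.015C* = 0.0308, so C* = 2.05.
From dR/dt = 0: 0.518(1 - R*/302) = 0.0326·2.05, giving R* = 302·(1 - 0.129) = 263.
From dC/dt = 0: 0.00554·263 - 0.4 = 0.0414P*, so P* = 1.06/0.0414 = 25.5.

R* ≈ 263, C* ≈ 2.05, P* ≈ 25.5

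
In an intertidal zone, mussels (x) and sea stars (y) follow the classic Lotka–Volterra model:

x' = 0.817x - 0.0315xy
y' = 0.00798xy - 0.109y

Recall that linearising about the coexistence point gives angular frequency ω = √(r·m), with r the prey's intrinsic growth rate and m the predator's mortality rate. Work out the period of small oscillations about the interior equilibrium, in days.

T ≈ 21.1 days

Here r = 0.817 and m = 0.109, so r·m = 0.0891.
ω = √0.0891 = 0.298 per day, hence T = 2π/ω ≈ 21.1 days.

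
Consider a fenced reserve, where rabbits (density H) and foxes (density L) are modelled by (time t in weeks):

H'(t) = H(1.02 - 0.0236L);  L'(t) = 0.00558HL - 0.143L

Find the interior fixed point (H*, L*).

H* ≈ 25.6, L* ≈ 43.2

Set dL/dt = 0 with L > 0: 0.00558H - 0.143 = 0, so H* = 0.143/0.00558 = 25.6.
Set dH/dt = 0 with H > 0: 1.02 - 0.0236L = 0, so L* = 1.02/0.0236 = 43.2.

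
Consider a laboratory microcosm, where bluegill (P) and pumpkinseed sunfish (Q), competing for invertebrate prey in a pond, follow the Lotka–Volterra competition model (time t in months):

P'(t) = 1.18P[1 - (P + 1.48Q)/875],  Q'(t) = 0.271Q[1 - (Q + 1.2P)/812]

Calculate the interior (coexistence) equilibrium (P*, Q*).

Setting both brackets to zero gives the nullclines P + 1.48Q = 875 and 1.2P + Q = 812.
Substituting Q = 812 - 1.2P into the first: P(1 - 1.48·1.2) = 875 - 1.48·812.
So P* = -327/-0.776 = 421, and then Q* = 812 - 1.2·421 = 307.

P* ≈ 421, Q* ≈ 307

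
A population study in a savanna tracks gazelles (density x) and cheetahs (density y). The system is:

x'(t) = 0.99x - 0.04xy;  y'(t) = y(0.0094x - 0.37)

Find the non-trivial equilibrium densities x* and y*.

Set dy/dt = 0 with y > 0: 0.0094x - 0.37 = 0, so x* = 0.37/0.0094 = 39.4.
Set dx/dt = 0 with x > 0: 0.99 - 0.04y = 0, so y* = 0.99/0.04 = 24.8.

x* ≈ 39.4, y* ≈ 24.8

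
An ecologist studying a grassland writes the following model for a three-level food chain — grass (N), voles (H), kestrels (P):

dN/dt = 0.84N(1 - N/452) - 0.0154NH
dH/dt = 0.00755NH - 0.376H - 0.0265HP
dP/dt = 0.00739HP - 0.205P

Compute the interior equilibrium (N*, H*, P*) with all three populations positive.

From dP/dt = 0: 0.00739H* = 0.205, so H* = 27.7.
From dN/dt = 0: 0.84(1 - N*/452) = 0.0154·27.7, giving N* = 452·(1 - 0.509) = 222.
From dH/dt = 0: 0.00755·222 - 0.376 = 0.0265P*, so P* = 1.3/0.0265 = 49.1.

N* ≈ 222, H* ≈ 27.7, P* ≈ 49.1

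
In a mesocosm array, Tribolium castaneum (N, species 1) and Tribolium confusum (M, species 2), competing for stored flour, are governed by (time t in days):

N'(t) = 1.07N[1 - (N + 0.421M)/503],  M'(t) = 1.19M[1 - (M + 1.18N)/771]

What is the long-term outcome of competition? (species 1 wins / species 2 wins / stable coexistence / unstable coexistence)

stable coexistence

Compare the nullcline intercepts: K1/α12 = 503/0.421 = 1190 > K2 = 771; K2/α21 = 771/1.18 = 653 > K1 = 503.
Since both inequalities hold, each species can invade when rare, so the interior equilibrium is stable.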